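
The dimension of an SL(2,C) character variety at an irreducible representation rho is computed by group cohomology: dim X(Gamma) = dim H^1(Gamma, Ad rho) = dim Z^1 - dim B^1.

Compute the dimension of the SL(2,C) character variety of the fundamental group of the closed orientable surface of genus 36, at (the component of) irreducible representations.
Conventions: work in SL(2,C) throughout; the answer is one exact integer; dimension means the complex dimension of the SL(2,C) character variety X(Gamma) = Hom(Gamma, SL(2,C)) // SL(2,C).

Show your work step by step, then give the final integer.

The genus-36 surface group: 2g = 72 generators, one relator prod [a_i, b_i].
Before the relator condition, cocycle space has dim 3*72 = 216.
H^2 = coker(d_2) is dual to H^0 = 0 at irreducible rho (Poincare duality), so d_2 is onto: dim Z^1 = 213.
dim B^1 = 3 (coboundaries, injective at irreducible rho).
dim H^1 = 213 - 3 = 210 = dim X.

210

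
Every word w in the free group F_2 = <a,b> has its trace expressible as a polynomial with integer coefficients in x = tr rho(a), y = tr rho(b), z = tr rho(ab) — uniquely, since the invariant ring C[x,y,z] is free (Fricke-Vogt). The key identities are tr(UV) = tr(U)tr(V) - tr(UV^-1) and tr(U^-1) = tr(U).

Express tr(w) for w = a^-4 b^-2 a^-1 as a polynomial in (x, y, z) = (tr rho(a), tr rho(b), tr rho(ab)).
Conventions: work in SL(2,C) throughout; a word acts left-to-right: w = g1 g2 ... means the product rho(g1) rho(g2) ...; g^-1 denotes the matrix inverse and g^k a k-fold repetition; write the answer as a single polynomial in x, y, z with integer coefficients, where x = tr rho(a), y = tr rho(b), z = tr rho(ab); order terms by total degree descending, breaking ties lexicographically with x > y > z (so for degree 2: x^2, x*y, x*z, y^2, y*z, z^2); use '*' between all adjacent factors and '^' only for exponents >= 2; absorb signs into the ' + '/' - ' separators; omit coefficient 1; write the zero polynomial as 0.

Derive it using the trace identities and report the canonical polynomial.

trace(a^-1) = trace(a) = x
so trace(a^-1 b) = trace(b)*trace(a) - trace(b a) = x*y - z
trace(a^-1 b^-1) = trace(a^-1)*trace(b) - trace(a^-1 b) = z
reduce: trace(a^-2 b^-1) = trace(a^-1 b^-1)*trace(a) - trace(a^-1 b^-1 a) = x*z - y
trace(a^-1 b^-1 a^-2) = trace(a^-2 b^-1)*trace(a) - trace(a^-2 b^-1 a) = x^2*z - x*y - z
trace(b^-1 a^-4) = trace(a^-1 b^-1 a^-2)*trace(a) - trace(a^-1 b^-1 a^-1) = x^3*z - x^2*y - 2*x*z + y
reduce: trace(a^-2) = trace(a^-1)*trace(a) - trace(1) = x^2 - 2
reduce: trace(a^-3) = trace(a^-2)*trace(a) - trace(a^-1) = x^3 - 3*x
trace(a^-4) = trace(a^-3)*trace(a) - trace(a^-2) = x^4 - 4*x^2 + 2
trace(a^-2 b^-2 a^-2) = trace(b^-1 a^-4)*trace(b) - trace(b^-1 a^-4 b) = x^3*y*z - x^4 - x^2*y^2 - 2*x*y*z + 4*x^2 + y^2 - 2
trace(a^-2 b^-2 a^-1) = trace(b^-1 a^-3)*trace(b) - trace(b^-1 a^-3 b) = x^2*y*z - x^3 - x*y^2 - y*z + 3*x
trace(a^-4 b^-2 a^-1) = trace(a^-2 b^-2 a^-2)*trace(a) - trace(a^-2 b^-2 a^-1) = x^4*y*z - x^5 - x^3*y^2 - 3*x^2*y*z + 5*x^3 + 2*x*y^2 + y*z - 5*x

x^4*y*z - x^5 - x^3*y^2 - 3*x^2*y*z + 5*x^3 + 2*x*y^2 + y*z - 5*x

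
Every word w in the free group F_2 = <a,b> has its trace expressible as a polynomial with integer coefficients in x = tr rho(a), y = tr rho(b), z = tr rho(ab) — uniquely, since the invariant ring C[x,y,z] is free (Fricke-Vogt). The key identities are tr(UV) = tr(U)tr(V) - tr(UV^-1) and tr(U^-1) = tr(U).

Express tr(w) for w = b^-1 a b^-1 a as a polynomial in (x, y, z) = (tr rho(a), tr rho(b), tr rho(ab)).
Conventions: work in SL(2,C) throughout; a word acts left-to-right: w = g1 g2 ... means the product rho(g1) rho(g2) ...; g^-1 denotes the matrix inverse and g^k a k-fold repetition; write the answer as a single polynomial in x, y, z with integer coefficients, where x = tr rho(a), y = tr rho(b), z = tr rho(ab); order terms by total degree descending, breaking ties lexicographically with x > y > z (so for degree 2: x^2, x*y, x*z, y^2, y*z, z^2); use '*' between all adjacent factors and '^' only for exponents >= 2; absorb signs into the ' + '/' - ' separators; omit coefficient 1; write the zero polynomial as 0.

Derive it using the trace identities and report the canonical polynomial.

x^2*y^2 - 2*x*y*z + z^2 - 2

so trace(a^2) = trace(a)*trace(a) - trace(1)  (reduce the a square) = x^2 - 2
so trace(a^2 b) = trace(a)*trace(b a) - trace(b)  (reduce the a square) = x*z - y
trace(a b^-1 a) = trace(a^2)*trace(b) - trace(a^2 b)  (eliminate b^-1) = x^2*y - x*z - y
reduce: trace(a b a b) = trace(b a)*trace(b a) - trace(1)  (split on b) = z^2 - 2
reduce: trace(a b^-1 a b) = trace(a b a)*trace(b) - trace(a b a b)  (eliminate b^-1) = x*y*z - y^2 - z^2 + 2
trace(b^-1 a b^-1 a) = trace(a b^-1 a)*trace(b) - trace(a b^-1 a b)  (eliminate b^-1) = x^2*y^2 - 2*x*y*z + z^2 - 2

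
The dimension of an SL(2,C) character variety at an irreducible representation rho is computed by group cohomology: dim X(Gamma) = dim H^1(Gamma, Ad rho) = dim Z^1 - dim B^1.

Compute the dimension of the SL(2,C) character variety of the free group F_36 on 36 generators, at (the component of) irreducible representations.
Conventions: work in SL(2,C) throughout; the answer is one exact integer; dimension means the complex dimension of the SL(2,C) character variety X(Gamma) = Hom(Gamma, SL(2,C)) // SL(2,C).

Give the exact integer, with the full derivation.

The free group F_36: 36 generators, no relators.
A cocycle picks one sl_2 vector per generator freely, giving dim Z^1 = 3*36 = 108.
Irreducibility makes the coboundary map sl_2 -> Z^1 injective (trivial centralizer), so dim B^1 = 3.
Therefore dim X = 108 - 3 = 105.

105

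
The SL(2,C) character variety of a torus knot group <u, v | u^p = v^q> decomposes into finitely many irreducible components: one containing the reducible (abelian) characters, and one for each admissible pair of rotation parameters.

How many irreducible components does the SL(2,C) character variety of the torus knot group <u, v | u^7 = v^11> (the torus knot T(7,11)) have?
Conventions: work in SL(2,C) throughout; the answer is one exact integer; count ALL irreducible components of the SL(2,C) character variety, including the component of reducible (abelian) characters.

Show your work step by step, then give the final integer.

31

For T(7,11): irreducibility forces the central element u^7 = v^11 to one of +I, -I.
On an irreducible component, tr(u) is locked at 2*cos(pi*alpha/7) for some alpha in 1..6, and tr(v) at 2*cos(pi*beta/11) for some beta in 1..10.
The two central values (-1)^alpha I and (-1)^beta I must be the same matrix, so alpha and beta share a parity.
count pairs: odd alpha (3 choices) x odd beta (5), plus even alpha (3) x even beta (5): 3*5 + 3*5 = 30.
components with irreducible characters: 30; plus the single component of reducible (abelian) characters: total 31.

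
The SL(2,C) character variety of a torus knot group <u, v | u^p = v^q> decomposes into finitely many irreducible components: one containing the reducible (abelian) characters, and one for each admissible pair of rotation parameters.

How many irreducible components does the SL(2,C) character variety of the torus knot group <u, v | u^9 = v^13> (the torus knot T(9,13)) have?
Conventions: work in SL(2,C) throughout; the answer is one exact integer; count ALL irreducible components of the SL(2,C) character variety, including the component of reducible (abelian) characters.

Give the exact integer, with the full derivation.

For T(9,13): irreducibility forces the central element u^9 = v^13 to one of +I, -I.
This locks tr(u) to 2*cos(pi*alpha/9), alpha in 1..8, and tr(v) to 2*cos(pi*beta/13), beta in 1..12, on each component of irreducible characters.
u^9 = (-1)^alpha I and v^13 = (-1)^beta I must agree, so alpha and beta have equal parity.
Counting: 4 odd alphas x 6 odd betas + 4 even alphas x 6 even betas = 24 + 24 = 48.
That is 48 components of irreducible characters, and with the reducible (abelian) component the total is 49.

49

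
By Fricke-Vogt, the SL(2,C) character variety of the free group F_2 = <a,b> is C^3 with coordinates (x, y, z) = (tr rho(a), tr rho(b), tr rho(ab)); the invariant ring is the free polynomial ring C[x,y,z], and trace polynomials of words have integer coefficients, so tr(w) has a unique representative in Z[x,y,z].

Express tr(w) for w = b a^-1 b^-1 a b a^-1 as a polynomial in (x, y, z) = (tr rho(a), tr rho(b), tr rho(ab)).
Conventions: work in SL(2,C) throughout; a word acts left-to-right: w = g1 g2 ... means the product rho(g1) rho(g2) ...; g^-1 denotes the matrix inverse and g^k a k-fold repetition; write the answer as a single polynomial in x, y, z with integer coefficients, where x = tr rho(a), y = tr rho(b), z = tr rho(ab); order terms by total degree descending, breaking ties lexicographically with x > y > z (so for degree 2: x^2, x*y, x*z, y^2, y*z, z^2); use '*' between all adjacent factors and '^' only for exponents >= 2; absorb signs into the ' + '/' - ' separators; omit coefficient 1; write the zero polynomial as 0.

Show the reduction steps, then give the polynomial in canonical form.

trace(b^2) = trace(b) trace(b) - trace(1)  (reduce the b square) = y^2 - 2
trace(a b^2) = trace(b) trace(a b) - trace(a)  (reduce the b square) = y*z - x
trace(b a b^2) = trace(b) trace(a b^2) - trace(a b)  (reduce the b square) = y^2*z - x*y - z
so trace(a b a b) = trace(a b) trace(a b) - trace(1)  (split on a) = z^2 - 2
reduce: trace(a b a) = trace(a) trace(b a) - trace(b)  (reduce the a square) = x*z - y
so trace(b a b^2 a) = trace(b) trace(a b a b) - trace(a b a)  (reduce the b square) = y*z^2 - x*z - y
trace(a b^2 a^-1 b) = trace(b a b^2) trace(a) - trace(b a b^2 a)  (eliminate a^-1) = x*y^2*z - x^2*y - y*z^2 + y
so trace(b a^-1 b^-1 a b) = trace(a b^2 a^-1) trace(b) - trace(a b^2 a^-1 b)  (eliminate b^-1) = -x*y^2*z + x^2*y + y^3 + y*z^2 - 3*y
so trace(b a b a b a) = trace(b a b a) trace(b a) - trace(a b)  (split on b) = z^3 - 3*z
so trace(a b a b a^-1 b) = trace(b a b a b) trace(a) - trace(b a b a b a)  (eliminate a^-1) = x*y*z^2 - x^2*z - z^3 - x*y + 3*z
so trace(b a^-1 b^-1 a b a) = trace(a b a b a^-1) trace(b) - trace(a b a b a^-1 b)  (eliminate b^-1) = -x*y*z^2 + x^2*z + y^2*z + z^3 - 3*z
trace(b a^-1 b^-1 a b a^-1) = trace(b a^-1 b^-1 a b) trace(a) - trace(b a^-1 b^-1 a b a)  (eliminate a^-1) = -x^2*y^2*z + x^3*y + x*y^3 + 2*x*y*z^2 - x^2*z - y^2*z - z^3 - 3*x*y + 3*z

-x^2*y^2*z + x^3*y + x*y^3 + 2*x*y*z^2 - x^2*z - y^2*z - z^3 - 3*x*y + 3*z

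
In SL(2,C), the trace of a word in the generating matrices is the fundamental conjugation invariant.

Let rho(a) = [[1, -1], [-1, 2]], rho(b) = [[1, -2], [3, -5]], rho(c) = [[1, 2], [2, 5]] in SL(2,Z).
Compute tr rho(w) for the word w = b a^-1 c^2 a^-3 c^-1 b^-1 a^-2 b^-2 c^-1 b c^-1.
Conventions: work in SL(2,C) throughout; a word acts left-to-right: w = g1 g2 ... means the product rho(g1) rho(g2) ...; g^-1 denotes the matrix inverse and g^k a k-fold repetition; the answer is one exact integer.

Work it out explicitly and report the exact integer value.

rho(b) = [[1, -2], [3, -5]]
... * rho(a^-1) = [[2, 1], [1, 1]]  ->  [[0, -1], [1, -2]]
... * rho(c) = [[1, 2], [2, 5]]  ->  [[-2, -5], [-3, -8]]
... * rho(c) = [[1, 2], [2, 5]]  ->  [[-12, -29], [-19, -46]]
... * rho(a^-1) = [[2, 1], [1, 1]]  ->  [[-53, -41], [-84, -65]]
... * rho(a^-1) = [[2, 1], [1, 1]]  ->  [[-147, -94], [-233, -149]]
... * rho(a^-1) = [[2, 1], [1, 1]]  ->  [[-388, -241], [-615, -382]]
... * rho(c^-1) = [[5, -2], [-2, 1]]  ->  [[-1458, 535], [-2311, 848]]
... * rho(b^-1) = [[-5, 2], [-3, 1]]  ->  [[5685, -2381], [9011, -3774]]
... * rho(a^-1) = [[2, 1], [1, 1]]  ->  [[8989, 3304], [14248, 5237]]
... * rho(a^-1) = [[2, 1], [1, 1]]  ->  [[21282, 12293], [33733, 19485]]
... * rho(b^-1) = [[-5, 2], [-3, 1]]  ->  [[-143289, 54857], [-227120, 86951]]
... * rho(b^-1) = [[-5, 2], [-3, 1]]  ->  [[551874, -231721], [874747, -367289]]
... * rho(c^-1) = [[5, -2], [-2, 1]]  ->  [[3222812, -1335469], [5108313, -2116783]]
... * rho(b) = [[1, -2], [3, -5]]  ->  [[-783595, 231721], [-1242036, 367289]]
... * rho(c^-1) = [[5, -2], [-2, 1]]  ->  [[-4381417, 1798911], [-6944758, 2851361]]
tr = -4381417 + 2851361 = -1530056

-1530056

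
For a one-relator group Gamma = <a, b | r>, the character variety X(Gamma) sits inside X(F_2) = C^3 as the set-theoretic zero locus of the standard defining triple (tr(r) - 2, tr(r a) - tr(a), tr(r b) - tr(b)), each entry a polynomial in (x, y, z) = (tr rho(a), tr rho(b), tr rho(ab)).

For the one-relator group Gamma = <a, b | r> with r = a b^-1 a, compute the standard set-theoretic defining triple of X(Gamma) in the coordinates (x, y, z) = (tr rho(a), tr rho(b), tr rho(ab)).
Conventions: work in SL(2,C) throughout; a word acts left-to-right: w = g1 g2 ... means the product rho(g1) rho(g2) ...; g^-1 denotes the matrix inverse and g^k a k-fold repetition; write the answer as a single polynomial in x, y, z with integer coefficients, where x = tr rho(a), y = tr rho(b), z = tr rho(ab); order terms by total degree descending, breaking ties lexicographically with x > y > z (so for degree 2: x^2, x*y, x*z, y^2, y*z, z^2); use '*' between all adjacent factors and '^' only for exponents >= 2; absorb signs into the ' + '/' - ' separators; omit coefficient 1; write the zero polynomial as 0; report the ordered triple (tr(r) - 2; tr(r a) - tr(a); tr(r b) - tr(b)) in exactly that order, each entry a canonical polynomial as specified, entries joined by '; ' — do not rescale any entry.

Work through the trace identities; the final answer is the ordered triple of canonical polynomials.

x^2*y - x*z - y - 2; x^3*y - x^2*z - 2*x*y - x + z; x*y*z - y^2 - z^2 - y + 2

next, tr(a^2) = tr(a) * tr(a) - tr(1) = x^2 - 2
and tr(a^2 b) = tr(a) * tr(b a) - tr(b) = x*z - y
tr(a b^-1 a) = tr(a^2) * tr(b) - tr(a^2 b) = x^2*y - x*z - y
tr(a^3) = tr(a) * tr(a^2) - tr(a)  (reduce the a square) = x^3 - 3*x
and tr(a^3 b) = tr(a) * tr(a b a) - tr(a b)  (reduce the a square) = x^2*z - x*y - z
next, tr(a b^-1 a^2) = tr(a^3) * tr(b) - tr(a^3 b)  (eliminate b^-1) = x^3*y - x^2*z - 2*x*y + z
tr(a b a b) = tr(a b) * tr(a b) - tr(1)   [split at repeated a] = z^2 - 2
next, tr(a b^-1 a b) = tr(a b a) * tr(b) - tr(a b a b) = x*y*z - y^2 - z^2 + 2
assemble the triple (tr(r) - 2; tr(r a) - x; tr(r b) - y)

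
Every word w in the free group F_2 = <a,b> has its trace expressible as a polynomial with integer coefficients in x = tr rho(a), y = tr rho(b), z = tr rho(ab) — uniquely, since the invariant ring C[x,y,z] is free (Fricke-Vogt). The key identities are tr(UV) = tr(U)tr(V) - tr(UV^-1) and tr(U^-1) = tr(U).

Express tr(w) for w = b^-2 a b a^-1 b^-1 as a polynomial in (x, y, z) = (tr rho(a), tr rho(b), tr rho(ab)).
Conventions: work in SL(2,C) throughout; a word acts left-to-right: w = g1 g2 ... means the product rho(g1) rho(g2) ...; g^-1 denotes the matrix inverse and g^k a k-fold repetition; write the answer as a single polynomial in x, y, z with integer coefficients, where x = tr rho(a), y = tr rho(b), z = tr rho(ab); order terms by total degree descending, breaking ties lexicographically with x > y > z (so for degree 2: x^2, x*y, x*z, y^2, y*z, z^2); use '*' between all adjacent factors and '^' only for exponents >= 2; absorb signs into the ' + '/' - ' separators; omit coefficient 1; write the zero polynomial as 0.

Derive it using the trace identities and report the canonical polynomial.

-x*y^3*z + x^2*y^2 + y^4 + y^2*z^2 + x*y*z - x^2 - 4*y^2 - z^2 + 2

tr(b a b) = tr(b) * tr(a b) - tr(a)   [square of b] = y*z - x
tr(b a b a) = tr(a b) * tr(a b) - tr(1)   [split at a repeated a] = z^2 - 2
tr(a b a^-1 b) = tr(b a b) * tr(a) - tr(b a b a)   [inverse elimination on a] = x*y*z - x^2 - z^2 + 2
tr(a b a^-1 b^-1) = tr(a b a^-1) * tr(b) - tr(a b a^-1 b)   [inverse elimination on b] = -x*y*z + x^2 + y^2 + z^2 - 2
tr(b^-2 a b a^-1) = tr(a b a^-1 b^-1) * tr(b) - tr(a b a^-1)   [inverse elimination on b] = -x*y^2*z + x^2*y + y^3 + y*z^2 - 3*y
tr(b^-2 a b a^-1 b^-1) = tr(b^-2 a b a^-1) * tr(b) - tr(b^-2 a b a^-1 b)   [inverse elimination on b] = -x*y^3*z + x^2*y^2 + y^4 + y^2*z^2 + x*y*z - x^2 - 4*y^2 - z^2 + 2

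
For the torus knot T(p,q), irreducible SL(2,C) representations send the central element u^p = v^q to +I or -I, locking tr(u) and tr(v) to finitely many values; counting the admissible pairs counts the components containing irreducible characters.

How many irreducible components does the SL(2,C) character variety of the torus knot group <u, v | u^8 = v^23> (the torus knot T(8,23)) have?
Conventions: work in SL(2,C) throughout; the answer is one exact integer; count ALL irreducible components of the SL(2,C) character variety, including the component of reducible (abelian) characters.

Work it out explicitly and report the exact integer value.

Gamma = < u, v | u^8 = v^23 > (torus knot T(8,23)); the central element u^8 = v^23 acts as +I or -I in any irreducible SL(2,C) representation.
So on each irreducible component the traces are pinned: tr(u) = 2*cos(pi*alpha/8) with 1 <= alpha <= 7, tr(v) = 2*cos(pi*beta/23) with 1 <= beta <= 22.
u^8 = (-1)^alpha I and v^23 = (-1)^beta I must agree, so alpha and beta have equal parity.
Counting: 4 odd alphas x 11 odd betas + 3 even alphas x 11 even betas = 44 + 33 = 77.
Total: 77 irreducible-character components + 1 reducible (abelian) component = 78.

78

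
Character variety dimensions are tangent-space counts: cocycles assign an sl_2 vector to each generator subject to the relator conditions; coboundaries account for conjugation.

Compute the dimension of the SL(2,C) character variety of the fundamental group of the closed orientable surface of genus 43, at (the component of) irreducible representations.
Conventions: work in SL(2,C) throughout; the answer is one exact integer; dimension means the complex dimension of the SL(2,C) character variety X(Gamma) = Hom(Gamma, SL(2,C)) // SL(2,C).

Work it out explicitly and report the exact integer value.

Gamma = pi_1(Sigma_43) = < a_1, b_1, ..., a_43, b_43 | prod [a_i, b_i] > has 2g = 86 generators and 1 relator.
Unconstrained cocycle data is one sl_2 vector per generator (258 dimensions), cut by the relator condition d_2(z) = 0.
d_2 is surjective at irreducible rho (its cokernel H^2 is dual to H^0 = 0), so dim Z^1 = 258 - 3 = 255.
Coboundaries contribute dim B^1 = 3 (injective at irreducible rho).
dim H^1 = 255 - 3 = 252 = dim X.

252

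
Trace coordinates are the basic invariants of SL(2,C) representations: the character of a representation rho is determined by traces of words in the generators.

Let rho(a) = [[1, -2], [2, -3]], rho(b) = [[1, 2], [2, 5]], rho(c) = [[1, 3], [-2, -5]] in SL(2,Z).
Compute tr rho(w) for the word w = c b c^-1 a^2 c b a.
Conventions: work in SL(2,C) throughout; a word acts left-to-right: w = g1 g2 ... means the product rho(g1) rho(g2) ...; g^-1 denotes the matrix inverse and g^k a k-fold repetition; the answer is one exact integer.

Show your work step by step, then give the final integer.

9442

rho(c) = [[1, 3], [-2, -5]]
... * rho(b) = [[1, 2], [2, 5]]  ->  [[7, 17], [-12, -29]]
... * rho(c^-1) = [[-5, -3], [2, 1]]  ->  [[-1, -4], [2, 7]]
... * rho(a) = [[1, -2], [2, -3]]  ->  [[-9, 14], [16, -25]]
... * rho(a) = [[1, -2], [2, -3]]  ->  [[19, -24], [-34, 43]]
... * rho(c) = [[1, 3], [-2, -5]]  ->  [[67, 177], [-120, -317]]
... * rho(b) = [[1, 2], [2, 5]]  ->  [[421, 1019], [-754, -1825]]
... * rho(a) = [[1, -2], [2, -3]]  ->  [[2459, -3899], [-4404, 6983]]
tr = 2459 + 6983 = 9442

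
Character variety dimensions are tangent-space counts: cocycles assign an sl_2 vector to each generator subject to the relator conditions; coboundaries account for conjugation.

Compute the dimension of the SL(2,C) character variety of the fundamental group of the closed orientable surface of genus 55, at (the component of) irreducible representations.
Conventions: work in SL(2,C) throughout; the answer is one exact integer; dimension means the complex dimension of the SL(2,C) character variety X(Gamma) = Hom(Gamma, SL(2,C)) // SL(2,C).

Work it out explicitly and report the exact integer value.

324

pi_1 of the closed genus-55 surface has 110 generators bound by the single product-of-commutators relator.
Unconstrained cocycle data is one sl_2 vector per generator (330 dimensions), cut by the relator condition d_2(z) = 0.
d_2 is surjective at irreducible rho (its cokernel H^2 is dual to H^0 = 0), so dim Z^1 = 330 - 3 = 327.
Coboundaries contribute dim B^1 = 3 (injective at irreducible rho).
dim H^1 = 327 - 3 = 324 = dim X.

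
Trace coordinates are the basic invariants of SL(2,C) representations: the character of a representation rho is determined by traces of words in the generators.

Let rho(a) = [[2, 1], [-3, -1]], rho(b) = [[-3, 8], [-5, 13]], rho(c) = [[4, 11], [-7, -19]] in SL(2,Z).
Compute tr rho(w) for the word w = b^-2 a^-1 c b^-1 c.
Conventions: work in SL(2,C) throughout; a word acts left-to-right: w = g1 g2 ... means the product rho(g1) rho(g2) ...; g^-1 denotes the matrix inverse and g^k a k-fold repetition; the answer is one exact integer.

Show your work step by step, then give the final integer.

rho(b^-1) = [[13, -8], [5, -3]]
... * rho(b^-1) = [[13, -8], [5, -3]]  ->  [[129, -80], [50, -31]]
... * rho(a^-1) = [[-1, -1], [3, 2]]  ->  [[-369, -289], [-143, -112]]
... * rho(c) = [[4, 11], [-7, -19]]  ->  [[547, 1432], [212, 555]]
... * rho(b^-1) = [[13, -8], [5, -3]]  ->  [[14271, -8672], [5531, -3361]]
... * rho(c) = [[4, 11], [-7, -19]]  ->  [[117788, 321749], [45651, 124700]]
tr = 117788 + 124700 = 242488

242488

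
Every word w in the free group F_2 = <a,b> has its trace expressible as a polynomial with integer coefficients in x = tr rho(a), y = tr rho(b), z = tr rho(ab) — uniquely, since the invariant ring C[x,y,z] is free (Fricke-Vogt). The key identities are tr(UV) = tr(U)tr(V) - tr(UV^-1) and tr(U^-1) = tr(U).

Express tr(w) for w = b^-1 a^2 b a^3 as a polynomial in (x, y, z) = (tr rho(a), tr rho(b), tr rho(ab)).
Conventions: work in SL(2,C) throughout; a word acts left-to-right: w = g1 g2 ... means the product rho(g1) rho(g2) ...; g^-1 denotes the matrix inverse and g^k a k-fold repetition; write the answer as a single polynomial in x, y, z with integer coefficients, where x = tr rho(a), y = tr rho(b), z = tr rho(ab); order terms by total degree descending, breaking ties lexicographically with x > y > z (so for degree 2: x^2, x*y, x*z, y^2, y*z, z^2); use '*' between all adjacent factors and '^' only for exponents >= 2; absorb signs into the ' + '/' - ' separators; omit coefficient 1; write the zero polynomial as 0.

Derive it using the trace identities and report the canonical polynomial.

tr(a b a) = tr(a) tr(b a) - tr(b) = x*z - y
tr(a^2 b a) = tr(a) tr(a b a) - tr(a b) = x^2*z - x*y - z
tr(b a^4) = tr(a) tr(a^2 b a) - tr(a^2 b) = x^3*z - x^2*y - 2*x*z + y
tr(a^2 b a^3) = tr(a) tr(b a^4) - tr(b a^3) = x^4*z - x^3*y - 3*x^2*z + 2*x*y + z
tr(b a b a) = tr(b a) tr(b a) - tr(1) = z^2 - 2
tr(b a b) = tr(b) tr(a b) - tr(a) = y*z - x
tr(a b a b a) = tr(a) tr(b a b a) - tr(b a b) = x*z^2 - y*z - x
tr(b a^3 b a) = tr(a) tr(a b a b a) - tr(a b a b) = x^2*z^2 - x*y*z - x^2 - z^2 + 2
tr(a^2) = tr(a) tr(a) - tr(1) = x^2 - 2
tr(a b^2 a) = tr(b) tr(a^2 b) - tr(a^2) = x*y*z - x^2 - y^2 + 2
tr(b a^3 b) = tr(a) tr(a b^2 a) - tr(a b^2) = x^2*y*z - x^3 - x*y^2 - y*z + 3*x
tr(a^2 b a^3 b) = tr(a) tr(b a^3 b a) - tr(b a^3 b) = x^3*z^2 - 2*x^2*y*z + x*y^2 - x*z^2 + y*z - x
tr(b^-1 a^2 b a^3) = tr(a^2 b a^3) tr(b) - tr(a^2 b a^3 b) = x^4*y*z - x^3*y^2 - x^3*z^2 - x^2*y*z + x*y^2 + x*z^2 + x

x^4*y*z - x^3*y^2 - x^3*z^2 - x^2*y*z + x*y^2 + x*z^2 + x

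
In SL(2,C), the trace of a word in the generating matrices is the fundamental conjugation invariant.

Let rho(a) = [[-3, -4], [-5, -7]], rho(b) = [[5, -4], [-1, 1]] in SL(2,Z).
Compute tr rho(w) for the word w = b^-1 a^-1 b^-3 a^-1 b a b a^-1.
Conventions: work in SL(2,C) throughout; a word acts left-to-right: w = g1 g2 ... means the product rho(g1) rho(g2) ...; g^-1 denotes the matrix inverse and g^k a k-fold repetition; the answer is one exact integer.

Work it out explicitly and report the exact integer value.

-66814

rho(b^-1) = [[1, 4], [1, 5]]
... * rho(a^-1) = [[-7, 4], [5, -3]]  ->  [[13, -8], [18, -11]]
... * rho(b^-1) = [[1, 4], [1, 5]]  ->  [[5, 12], [7, 17]]
... * rho(b^-1) = [[1, 4], [1, 5]]  ->  [[17, 80], [24, 113]]
... * rho(b^-1) = [[1, 4], [1, 5]]  ->  [[97, 468], [137, 661]]
... * rho(a^-1) = [[-7, 4], [5, -3]]  ->  [[1661, -1016], [2346, -1435]]
... * rho(b) = [[5, -4], [-1, 1]]  ->  [[9321, -7660], [13165, -10819]]
... * rho(a) = [[-3, -4], [-5, -7]]  ->  [[10337, 16336], [14600, 23073]]
... * rho(b) = [[5, -4], [-1, 1]]  ->  [[35349, -25012], [49927, -35327]]
... * rho(a^-1) = [[-7, 4], [5, -3]]  ->  [[-372503, 216432], [-526124, 305689]]
tr = -372503 + 305689 = -66814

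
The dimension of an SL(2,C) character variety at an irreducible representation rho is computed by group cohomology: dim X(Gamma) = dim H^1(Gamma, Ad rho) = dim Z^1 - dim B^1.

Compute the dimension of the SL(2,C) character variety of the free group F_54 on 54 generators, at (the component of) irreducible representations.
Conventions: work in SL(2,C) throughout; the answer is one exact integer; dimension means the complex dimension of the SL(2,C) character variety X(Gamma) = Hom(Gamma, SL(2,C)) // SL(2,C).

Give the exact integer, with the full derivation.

The free group F_54: 54 generators, no relators.
So Z^1 = (sl_2)^54 in full: dim Z^1 = 162.
dim B^1 = 3: the coboundary map is injective because an irreducible image has centralizer 0 in sl_2.
Therefore dim X = 162 - 3 = 159.

159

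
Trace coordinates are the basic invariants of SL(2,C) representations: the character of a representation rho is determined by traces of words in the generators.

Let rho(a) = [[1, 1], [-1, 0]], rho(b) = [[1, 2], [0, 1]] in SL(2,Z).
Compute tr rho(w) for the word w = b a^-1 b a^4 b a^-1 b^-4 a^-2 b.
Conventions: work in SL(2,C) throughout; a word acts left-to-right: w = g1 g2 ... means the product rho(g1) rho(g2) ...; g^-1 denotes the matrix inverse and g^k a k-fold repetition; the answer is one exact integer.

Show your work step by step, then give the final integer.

rho(b) = [[1, 2], [0, 1]]
... * rho(a^-1) = [[0, -1], [1, 1]]  ->  [[2, 1], [1, 1]]
... * rho(b) = [[1, 2], [0, 1]]  ->  [[2, 5], [1, 3]]
... * rho(a) = [[1, 1], [-1, 0]]  ->  [[-3, 2], [-2, 1]]
... * rho(a) = [[1, 1], [-1, 0]]  ->  [[-5, -3], [-3, -2]]
... * rho(a) = [[1, 1], [-1, 0]]  ->  [[-2, -5], [-1, -3]]
... * rho(a) = [[1, 1], [-1, 0]]  ->  [[3, -2], [2, -1]]
... * rho(b) = [[1, 2], [0, 1]]  ->  [[3, 4], [2, 3]]
... * rho(a^-1) = [[0, -1], [1, 1]]  ->  [[4, 1], [3, 1]]
... * rho(b^-1) = [[1, -2], [0, 1]]  ->  [[4, -7], [3, -5]]
... * rho(b^-1) = [[1, -2], [0, 1]]  ->  [[4, -15], [3, -11]]
... * rho(b^-1) = [[1, -2], [0, 1]]  ->  [[4, -23], [3, -17]]
... * rho(b^-1) = [[1, -2], [0, 1]]  ->  [[4, -31], [3, -23]]
... * rho(a^-1) = [[0, -1], [1, 1]]  ->  [[-31, -35], [-23, -26]]
... * rho(a^-1) = [[0, -1], [1, 1]]  ->  [[-35, -4], [-26, -3]]
... * rho(b) = [[1, 2], [0, 1]]  ->  [[-35, -74], [-26, -55]]
tr = -35 + -55 = -90

-90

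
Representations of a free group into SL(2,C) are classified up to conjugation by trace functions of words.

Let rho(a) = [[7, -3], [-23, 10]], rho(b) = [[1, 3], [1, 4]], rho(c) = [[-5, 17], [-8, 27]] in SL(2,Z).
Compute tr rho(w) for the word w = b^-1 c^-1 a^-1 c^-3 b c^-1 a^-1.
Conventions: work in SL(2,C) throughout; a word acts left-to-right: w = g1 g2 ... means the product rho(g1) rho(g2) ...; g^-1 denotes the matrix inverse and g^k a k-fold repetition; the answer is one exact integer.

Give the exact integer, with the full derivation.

rho(b^-1) = [[4, -3], [-1, 1]]
... * rho(c^-1) = [[27, -17], [8, -5]]  ->  [[84, -53], [-19, 12]]
... * rho(a^-1) = [[10, 3], [23, 7]]  ->  [[-379, -119], [86, 27]]
... * rho(c^-1) = [[27, -17], [8, -5]]  ->  [[-11185, 7038], [2538, -1597]]
... * rho(c^-1) = [[27, -17], [8, -5]]  ->  [[-245691, 154955], [55750, -35161]]
... * rho(c^-1) = [[27, -17], [8, -5]]  ->  [[-5394017, 3401972], [1223962, -771945]]
... * rho(b) = [[1, 3], [1, 4]]  ->  [[-1992045, -2574163], [452017, 584106]]
... * rho(c^-1) = [[27, -17], [8, -5]]  ->  [[-74378519, 46735580], [16877307, -10604819]]
... * rho(a^-1) = [[10, 3], [23, 7]]  ->  [[331133150, 104013503], [-75137767, -23601812]]
tr = 331133150 + -23601812 = 307531338

307531338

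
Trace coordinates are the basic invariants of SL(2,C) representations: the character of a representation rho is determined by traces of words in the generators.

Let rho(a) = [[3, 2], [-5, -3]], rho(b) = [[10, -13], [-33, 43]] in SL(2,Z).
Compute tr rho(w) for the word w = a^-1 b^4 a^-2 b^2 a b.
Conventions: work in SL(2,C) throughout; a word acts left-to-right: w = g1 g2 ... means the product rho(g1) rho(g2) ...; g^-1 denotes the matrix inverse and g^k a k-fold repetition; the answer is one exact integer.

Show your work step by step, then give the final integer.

rho(a^-1) = [[-3, -2], [5, 3]]
... * rho(b) = [[10, -13], [-33, 43]]  ->  [[36, -47], [-49, 64]]
... * rho(b) = [[10, -13], [-33, 43]]  ->  [[1911, -2489], [-2602, 3389]]
... * rho(b) = [[10, -13], [-33, 43]]  ->  [[101247, -131870], [-137857, 179553]]
... * rho(b) = [[10, -13], [-33, 43]]  ->  [[5364180, -6986621], [-7303819, 9512920]]
... * rho(a^-1) = [[-3, -2], [5, 3]]  ->  [[-51025645, -31688223], [69476057, 43146398]]
... * rho(a^-1) = [[-3, -2], [5, 3]]  ->  [[-5364180, 6986621], [7303819, -9512920]]
... * rho(b) = [[10, -13], [-33, 43]]  ->  [[-284200293, 370159043], [386964550, -504005207]]
... * rho(b) = [[10, -13], [-33, 43]]  ->  [[-15057251349, 19611442658], [20501817331, -26702763051]]
... * rho(a) = [[3, 2], [-5, -3]]  ->  [[-143228967337, -88948830672], [195019267248, 121111923815]]
... * rho(b) = [[10, -13], [-33, 43]]  ->  [[1503021738806, -1962823143515], [-2046500813415, 2672562249821]]
tr = 1503021738806 + 2672562249821 = 4175583988627

4175583988627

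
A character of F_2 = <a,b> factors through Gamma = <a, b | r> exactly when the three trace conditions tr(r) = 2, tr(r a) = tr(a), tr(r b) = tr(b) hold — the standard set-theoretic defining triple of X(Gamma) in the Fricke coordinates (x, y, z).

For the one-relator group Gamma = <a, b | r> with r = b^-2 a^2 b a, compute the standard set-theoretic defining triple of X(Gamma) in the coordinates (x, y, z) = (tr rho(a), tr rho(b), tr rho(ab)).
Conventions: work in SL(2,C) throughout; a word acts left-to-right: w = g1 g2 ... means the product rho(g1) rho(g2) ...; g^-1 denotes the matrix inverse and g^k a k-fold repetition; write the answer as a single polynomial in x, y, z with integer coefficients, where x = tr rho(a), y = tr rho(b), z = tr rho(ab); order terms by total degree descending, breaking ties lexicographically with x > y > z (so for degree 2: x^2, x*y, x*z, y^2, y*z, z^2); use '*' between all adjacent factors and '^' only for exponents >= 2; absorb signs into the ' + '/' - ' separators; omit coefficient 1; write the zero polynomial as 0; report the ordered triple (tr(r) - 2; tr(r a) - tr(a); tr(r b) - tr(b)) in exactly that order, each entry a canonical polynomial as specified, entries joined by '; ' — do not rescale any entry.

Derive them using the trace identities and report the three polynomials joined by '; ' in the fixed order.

x^2*y^2*z - x*y^3 - x*y*z^2 - x^2*z + 2*x*y + z - 2; x^3*y^2*z - x^2*y^3 - x^2*y*z^2 - x^3*z + x^2*y + 2*x*z - x + y; x^2*y*z - x*y^2 - x*z^2 + x - y

reduce: trace(b a^2) = trace(a)*trace(b a) - trace(b) = x*z - y
so trace(a^2 b a) = trace(a)*trace(b a^2) - trace(b a) = x^2*z - x*y - z
trace(b a b a) = trace(a b)*trace(a b) - trace(1)   [split at repeated a] = z^2 - 2
trace(b a b) = trace(b)*trace(a b) - trace(a) = y*z - x
so trace(a^2 b a b) = trace(a)*trace(b a b a) - trace(b a b) = x*z^2 - y*z - x
reduce: trace(a^2 b a b^-1) = trace(a^2 b a)*trace(b) - trace(a^2 b a b) = x^2*y*z - x*y^2 - x*z^2 + x
reduce: trace(b^-2 a^2 b a) = trace(a^2 b a b^-1)*trace(b) - trace(a^2 b a) = x^2*y^2*z - x*y^3 - x*y*z^2 - x^2*z + 2*x*y + z
so trace(a^2 b a^2) = trace(a)*trace(b a^3) - trace(b a^2)   [square of a] = x^3*z - x^2*y - 2*x*z + y
so trace(b^2) = trace(b)*trace(b) - trace(1)   [square of b] = y^2 - 2
so trace(b a^2 b) = trace(a)*trace(b^2 a) - trace(b^2)   [square of a] = x*y*z - x^2 - y^2 + 2
so trace(a^2 b a^2 b) = trace(a)*trace(b a^2 b a) - trace(b a^2 b)   [square of a] = x^2*z^2 - 2*x*y*z + y^2 - 2
trace(b^-1 a^2 b a^2) = trace(a^2 b a^2)*trace(b) - trace(a^2 b a^2 b)   [inverse elimination on b] = x^3*y*z - x^2*y^2 - x^2*z^2 + 2
so trace(b^-2 a^2 b a^2) = trace(b^-1 a^2 b a^2)*trace(b) - trace(b^-1 a^2 b a^2 b)   [inverse elimination on b] = x^3*y^2*z - x^2*y^3 - x^2*y*z^2 - x^3*z + x^2*y + 2*x*z + y
assemble the triple (trace(r) - 2; trace(r a) - x; trace(r b) - y)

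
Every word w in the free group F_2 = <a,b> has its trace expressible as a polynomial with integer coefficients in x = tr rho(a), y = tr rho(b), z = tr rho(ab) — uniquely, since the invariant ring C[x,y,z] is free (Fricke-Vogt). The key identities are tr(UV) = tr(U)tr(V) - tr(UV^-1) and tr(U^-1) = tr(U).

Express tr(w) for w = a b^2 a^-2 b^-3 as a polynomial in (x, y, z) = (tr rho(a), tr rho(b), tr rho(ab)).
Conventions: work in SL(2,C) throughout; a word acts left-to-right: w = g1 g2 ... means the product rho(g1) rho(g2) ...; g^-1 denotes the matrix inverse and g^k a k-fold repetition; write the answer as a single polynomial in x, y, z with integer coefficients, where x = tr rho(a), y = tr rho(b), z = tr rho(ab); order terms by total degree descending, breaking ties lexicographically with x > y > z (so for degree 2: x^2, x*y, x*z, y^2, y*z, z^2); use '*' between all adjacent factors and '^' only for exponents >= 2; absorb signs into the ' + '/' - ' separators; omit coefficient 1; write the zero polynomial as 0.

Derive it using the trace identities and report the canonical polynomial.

-x^2*y^4*z + x^3*y^3 + x*y^5 + x*y^3*z^2 + x^2*y^2*z - x^3*y - 5*x*y^3 - x*y*z^2 + 4*x*y + z

tr(b^2) = tr(b)*tr(b) - tr(1)   [square of b] = y^2 - 2
use: tr(a b^2) = tr(b)*tr(a b) - tr(a)   [square of b] = y*z - x
tr(b a b^2) = tr(b)*tr(a b^2) - tr(a b)   [square of b] = y^2*z - x*y - z
apply: tr(a b a b) = tr(b a)*tr(b a) - tr(1)   [split at a repeated b] = z^2 - 2
tr(a b a) = tr(a)*tr(b a) - tr(b)   [square of a] = x*z - y
tr(b a b^2 a) = tr(b)*tr(a b a b) - tr(a b a)   [square of b] = y*z^2 - x*z - y
tr(a b^2 a^-1 b) = tr(b a b^2)*tr(a) - tr(b a b^2 a)   [inverse elimination on a] = x*y^2*z - x^2*y - y*z^2 + y
use: tr(a b^2 a^-1 b^-1) = tr(a b^2 a^-1)*tr(b) - tr(a b^2 a^-1 b)   [inverse elimination on b] = -x*y^2*z + x^2*y + y^3 + y*z^2 - 3*y
tr(a^-1 b^-2 a b^2) = tr(a b^2 a^-1 b^-1)*tr(b) - tr(a b^2 a^-1)   [inverse elimination on b] = -x*y^3*z + x^2*y^2 + y^4 + y^2*z^2 - 4*y^2 + 2
tr(b^-2 a b^2 a^-2) = tr(a^-1 b^-2 a b^2)*tr(a) - tr(a^-1 b^-2 a b^2 a)   [inverse elimination on a] = -x^2*y^3*z + x^3*y^2 + x*y^4 + x*y^2*z^2 - 4*x*y^2 + x
use: tr(b^-1 a b^2 a^-2) = tr(b^-1 a b^2 a^-1)*tr(a) - tr(b^-1 a b^2)   [inverse elimination on a] = -x^2*y^2*z + x^3*y + x*y^3 + x*y*z^2 - 3*x*y - z
tr(a b^2 a^-2 b^-3) = tr(b^-2 a b^2 a^-2)*tr(b) - tr(b^-2 a b^2 a^-2 b)   [inverse elimination on b] = -x^2*y^4*z + x^3*y^3 + x*y^5 + x*y^3*z^2 + x^2*y^2*z - x^3*y - 5*x*y^3 - x*y*z^2 + 4*x*y + z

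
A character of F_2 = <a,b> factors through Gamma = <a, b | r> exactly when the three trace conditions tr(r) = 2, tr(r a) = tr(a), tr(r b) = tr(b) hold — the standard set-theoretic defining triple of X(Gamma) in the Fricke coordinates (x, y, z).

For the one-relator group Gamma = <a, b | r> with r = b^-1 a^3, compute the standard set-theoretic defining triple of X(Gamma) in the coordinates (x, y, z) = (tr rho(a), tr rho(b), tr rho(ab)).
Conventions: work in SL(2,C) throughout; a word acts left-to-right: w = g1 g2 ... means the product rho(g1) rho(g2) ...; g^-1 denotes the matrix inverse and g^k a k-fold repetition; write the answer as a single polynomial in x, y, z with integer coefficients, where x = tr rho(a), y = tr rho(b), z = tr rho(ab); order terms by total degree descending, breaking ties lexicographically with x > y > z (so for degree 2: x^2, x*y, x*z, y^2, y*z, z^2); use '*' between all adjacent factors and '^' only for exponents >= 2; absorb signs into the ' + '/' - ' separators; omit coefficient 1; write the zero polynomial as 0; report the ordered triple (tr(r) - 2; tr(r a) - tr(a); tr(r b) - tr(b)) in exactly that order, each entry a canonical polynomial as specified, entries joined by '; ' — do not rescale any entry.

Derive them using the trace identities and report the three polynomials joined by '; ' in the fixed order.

x^3*y - x^2*z - 2*x*y + z - 2; x^4*y - x^3*z - 3*x^2*y + 2*x*z - x + y; x^3 - 3*x - y

trace(a^2) = trace(a)*trace(a) - trace(1) = x^2 - 2
trace(a^3) = trace(a)*trace(a^2) - trace(a) = x^3 - 3*x
use: trace(a b a) = trace(a)*trace(b a) - trace(b) = x*z - y
apply: trace(a^3 b) = trace(a)*trace(a b a) - trace(a b) = x^2*z - x*y - z
trace(b^-1 a^3) = trace(a^3)*trace(b) - trace(a^3 b) = x^3*y - x^2*z - 2*x*y + z
apply: trace(a^4) = trace(a)*trace(a^3) - trace(a^2) = x^4 - 4*x^2 + 2
trace(a^4 b) = trace(a)*trace(b a^3) - trace(b a^2) = x^3*z - x^2*y - 2*x*z + y
trace(b^-1 a^4) = trace(a^4)*trace(b) - trace(a^4 b) = x^4*y - x^3*z - 3*x^2*y + 2*x*z + y
assemble the triple (trace(r) - 2; trace(r a) - x; trace(r b) - y)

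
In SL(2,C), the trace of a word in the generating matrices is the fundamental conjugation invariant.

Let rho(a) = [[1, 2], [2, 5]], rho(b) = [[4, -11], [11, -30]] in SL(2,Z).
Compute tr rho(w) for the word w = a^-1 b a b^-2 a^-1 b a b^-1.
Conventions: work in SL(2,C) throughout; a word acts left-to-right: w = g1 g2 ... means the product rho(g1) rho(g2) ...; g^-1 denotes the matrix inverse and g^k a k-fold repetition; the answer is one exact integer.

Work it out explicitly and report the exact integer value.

-14644474

rho(a^-1) = [[5, -2], [-2, 1]]
... * rho(b) = [[4, -11], [11, -30]]  ->  [[-2, 5], [3, -8]]
... * rho(a) = [[1, 2], [2, 5]]  ->  [[8, 21], [-13, -34]]
... * rho(b^-1) = [[-30, 11], [-11, 4]]  ->  [[-471, 172], [764, -279]]
... * rho(b^-1) = [[-30, 11], [-11, 4]]  ->  [[12238, -4493], [-19851, 7288]]
... * rho(a^-1) = [[5, -2], [-2, 1]]  ->  [[70176, -28969], [-113831, 46990]]
... * rho(b) = [[4, -11], [11, -30]]  ->  [[-37955, 97134], [61566, -157559]]
... * rho(a) = [[1, 2], [2, 5]]  ->  [[156313, 409760], [-253552, -664663]]
... * rho(b^-1) = [[-30, 11], [-11, 4]]  ->  [[-9196750, 3358483], [14917853, -5447724]]
tr = -9196750 + -5447724 = -14644474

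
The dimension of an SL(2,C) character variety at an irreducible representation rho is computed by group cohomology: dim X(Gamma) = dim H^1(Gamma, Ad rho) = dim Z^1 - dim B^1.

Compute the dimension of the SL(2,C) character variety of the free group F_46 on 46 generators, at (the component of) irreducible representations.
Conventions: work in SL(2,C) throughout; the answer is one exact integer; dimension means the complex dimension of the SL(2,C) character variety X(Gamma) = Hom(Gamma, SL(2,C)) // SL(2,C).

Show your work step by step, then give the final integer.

135

Here Gamma is free of rank 46 — no relator constrains a cocycle.
A cocycle picks one sl_2 vector per generator freely, giving dim Z^1 = 3*46 = 138.
dim B^1 = 3: the coboundary map is injective because an irreducible image has centralizer 0 in sl_2.
dim H^1 = 138 - 3 = 135, which is dim X.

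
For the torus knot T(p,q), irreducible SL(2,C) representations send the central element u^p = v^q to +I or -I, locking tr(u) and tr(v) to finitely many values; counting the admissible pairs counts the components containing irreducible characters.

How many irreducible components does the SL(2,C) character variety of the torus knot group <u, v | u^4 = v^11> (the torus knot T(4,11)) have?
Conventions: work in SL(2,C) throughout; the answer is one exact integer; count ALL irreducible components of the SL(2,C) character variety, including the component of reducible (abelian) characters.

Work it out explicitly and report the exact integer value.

16

For T(4,11): irreducibility forces the central element u^4 = v^11 to one of +I, -I.
So on each irreducible component the traces are pinned: tr(u) = 2*cos(pi*alpha/4) with 1 <= alpha <= 3, tr(v) = 2*cos(pi*beta/11) with 1 <= beta <= 10.
Consistency of u^4 = (-1)^alpha I with v^11 = (-1)^beta I forces alpha = beta (mod 2).
Enumerate parity-matched pairs: 2*5 odd-odd plus 1*5 even-even gives 15.
That is 15 components of irreducible characters, and with the reducible (abelian) component the total is 16.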